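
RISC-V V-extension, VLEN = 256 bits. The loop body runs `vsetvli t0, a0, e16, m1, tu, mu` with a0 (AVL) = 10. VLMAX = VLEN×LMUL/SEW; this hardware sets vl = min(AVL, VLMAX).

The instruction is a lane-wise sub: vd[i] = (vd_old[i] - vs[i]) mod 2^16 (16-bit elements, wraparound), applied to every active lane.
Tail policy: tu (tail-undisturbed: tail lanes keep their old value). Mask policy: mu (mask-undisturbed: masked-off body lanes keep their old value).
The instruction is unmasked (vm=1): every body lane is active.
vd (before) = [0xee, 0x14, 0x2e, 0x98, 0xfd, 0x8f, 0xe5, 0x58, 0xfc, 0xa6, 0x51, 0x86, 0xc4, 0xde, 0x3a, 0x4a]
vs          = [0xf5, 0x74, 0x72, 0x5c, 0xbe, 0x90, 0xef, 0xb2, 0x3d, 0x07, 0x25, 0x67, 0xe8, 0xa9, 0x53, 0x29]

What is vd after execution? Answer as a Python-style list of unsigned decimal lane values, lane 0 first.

vd = [65529, 65440, 65468, 60, 63, 65535, 65526, 65446, 191, 159, 81, 134, 196, 222, 58, 74]

VLMAX = VLEN×LMUL/SEW = 256×1/16 = 16
vl ← min(10, 16) = 10
lane  0: sub(0xee,0xf5) ⇒ 0xfff9
lane  1: sub(0x14,0x74) ⇒ 0xffa0
lane  2: sub(0x2e,0x72) ⇒ 0xffbc
lane  3: sub(0x98,0x5c) ⇒ 0x3c
lane  4: sub(0xfd,0xbe) ⇒ 0x3f
lane  5: sub(0x8f,0x90) ⇒ 0xffff
lane  6: sub(0xe5,0xef) ⇒ 0xfff6
lane  7: sub(0x58,0xb2) ⇒ 0xffa6
lane  8: sub(0xfc,0x3d) ⇒ 0xbf
lane  9: sub(0xa6,0x07) ⇒ 0x9f
lane 10: tail/keep ⇒ 0x51
lane 11: tail/keep ⇒ 0x86
lane 12: tail/keep ⇒ 0xc4
lane 13: tail/keep ⇒ 0xde
lane 14: tail/keep ⇒ 0x3a
lane 15: tail/keep ⇒ 0x4a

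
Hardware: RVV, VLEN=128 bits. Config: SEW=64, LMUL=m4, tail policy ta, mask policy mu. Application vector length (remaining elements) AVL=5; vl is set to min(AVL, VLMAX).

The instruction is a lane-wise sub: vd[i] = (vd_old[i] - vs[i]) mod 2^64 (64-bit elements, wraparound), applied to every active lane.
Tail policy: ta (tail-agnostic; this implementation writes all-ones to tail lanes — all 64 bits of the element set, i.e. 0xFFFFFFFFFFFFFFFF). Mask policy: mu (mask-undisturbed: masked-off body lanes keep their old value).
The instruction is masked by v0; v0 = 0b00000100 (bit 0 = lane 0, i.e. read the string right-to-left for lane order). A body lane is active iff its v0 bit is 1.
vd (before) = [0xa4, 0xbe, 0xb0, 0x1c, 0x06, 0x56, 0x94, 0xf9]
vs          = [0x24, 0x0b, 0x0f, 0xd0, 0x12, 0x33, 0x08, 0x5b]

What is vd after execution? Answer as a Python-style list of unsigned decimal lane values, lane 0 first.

vd = [164, 190, 161, 28, 6, 18446744073709551615, 18446744073709551615, 18446744073709551615]

VLMAX = VLEN×LMUL/SEW = 128×4/64 = 8
vl = min(AVL, VLMAX) = min(5, 8) = 5
vd[0] mask-off/keep -> 0xa4
vd[1] mask-off/keep -> 0xbe
vd[2] sub(0xb0,0x0f) -> 0xa1
vd[3] mask-off/keep -> 0x1c
vd[4] mask-off/keep -> 0x06
vd[5] tail/ones -> 0xffffffffffffffff
vd[6] tail/ones -> 0xffffffffffffffff
vd[7] tail/ones -> 0xffffffffffffffff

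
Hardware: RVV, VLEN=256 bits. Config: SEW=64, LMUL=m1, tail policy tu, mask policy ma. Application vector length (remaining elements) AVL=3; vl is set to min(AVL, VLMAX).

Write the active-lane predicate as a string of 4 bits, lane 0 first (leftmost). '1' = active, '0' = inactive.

VLMAX = VLEN×LMUL/SEW = 256×1/64 = 4
AVL=3 ≤ VLMAX=4, so vl = 3
bits (lane 0 leftmost): 1110

predicate = 1110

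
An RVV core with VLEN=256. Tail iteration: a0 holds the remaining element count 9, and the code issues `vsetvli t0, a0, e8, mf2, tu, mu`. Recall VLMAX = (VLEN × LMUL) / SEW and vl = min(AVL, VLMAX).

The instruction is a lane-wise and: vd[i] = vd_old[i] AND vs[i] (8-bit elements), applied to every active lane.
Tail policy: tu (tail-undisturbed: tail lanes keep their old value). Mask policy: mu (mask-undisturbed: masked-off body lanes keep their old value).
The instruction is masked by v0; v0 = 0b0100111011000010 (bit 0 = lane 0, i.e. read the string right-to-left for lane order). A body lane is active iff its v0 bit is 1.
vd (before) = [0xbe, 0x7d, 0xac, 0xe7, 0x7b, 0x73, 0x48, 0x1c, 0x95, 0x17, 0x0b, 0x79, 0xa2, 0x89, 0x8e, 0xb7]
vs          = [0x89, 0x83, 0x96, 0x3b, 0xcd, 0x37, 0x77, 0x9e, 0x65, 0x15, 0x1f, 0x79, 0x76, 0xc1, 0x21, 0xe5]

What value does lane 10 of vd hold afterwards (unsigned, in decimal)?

lanes per group: 256·1/2/8 = 16
vl = min(AVL, VLMAX) = min(9, 16) = 9
vd[0] mask-off/keep -> 0xbe
vd[1] and(0x7d,0x83) -> 0x01
vd[2] mask-off/keep -> 0xac
vd[3] mask-off/keep -> 0xe7
vd[4] mask-off/keep -> 0x7b
vd[5] mask-off/keep -> 0x73
vd[6] and(0x48,0x77) -> 0x40
vd[7] and(0x1c,0x9e) -> 0x1c
vd[8] mask-off/keep -> 0x95
vd[9] tail/keep -> 0x17
vd[10] tail/keep -> 0x0b
vd[11] tail/keep -> 0x79
vd[12] tail/keep -> 0xa2
vd[13] tail/keep -> 0x89
vd[14] tail/keep -> 0x8e
vd[15] tail/keep -> 0xb7

vd[10] = 11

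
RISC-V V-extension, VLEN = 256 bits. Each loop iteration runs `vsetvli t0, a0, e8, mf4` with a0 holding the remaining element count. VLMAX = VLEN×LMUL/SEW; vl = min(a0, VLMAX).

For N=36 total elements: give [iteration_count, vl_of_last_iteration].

VLMAX = (256 × 1/4) / 8 = 8 lanes
iterations = ceil(36/8) = 5; final-pass vl = 4

[iterations, last_vl] = [5, 4]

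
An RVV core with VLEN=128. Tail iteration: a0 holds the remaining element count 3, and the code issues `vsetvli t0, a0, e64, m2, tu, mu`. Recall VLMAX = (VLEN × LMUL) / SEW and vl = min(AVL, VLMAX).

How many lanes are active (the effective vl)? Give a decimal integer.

vl = 3

VLMAX = (128 × 2) / 64 = 4 lanes
vl ← min(3, 4) = 3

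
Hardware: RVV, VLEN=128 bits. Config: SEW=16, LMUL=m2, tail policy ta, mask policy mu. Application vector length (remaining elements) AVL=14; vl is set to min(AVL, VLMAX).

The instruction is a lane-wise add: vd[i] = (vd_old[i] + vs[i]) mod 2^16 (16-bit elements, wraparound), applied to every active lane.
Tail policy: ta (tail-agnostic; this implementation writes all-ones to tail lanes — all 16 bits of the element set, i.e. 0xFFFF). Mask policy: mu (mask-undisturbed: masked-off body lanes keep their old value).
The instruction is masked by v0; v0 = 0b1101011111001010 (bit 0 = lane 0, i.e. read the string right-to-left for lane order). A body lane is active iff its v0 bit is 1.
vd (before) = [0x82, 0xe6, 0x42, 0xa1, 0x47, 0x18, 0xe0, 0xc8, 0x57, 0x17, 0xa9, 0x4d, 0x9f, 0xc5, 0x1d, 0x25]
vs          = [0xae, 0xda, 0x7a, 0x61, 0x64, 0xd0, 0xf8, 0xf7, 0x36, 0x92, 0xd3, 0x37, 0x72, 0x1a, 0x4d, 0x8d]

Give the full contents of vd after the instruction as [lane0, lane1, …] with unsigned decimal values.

vd = [130, 448, 66, 258, 71, 24, 472, 447, 141, 169, 380, 77, 273, 197, 65535, 65535]

lanes per group: 128·2/16 = 16
vl = min(AVL, VLMAX) = min(14, 16) = 14
vd[0] mask-off/keep -> 0x82
vd[1] add(0xe6,0xda) -> 0x1c0
vd[2] mask-off/keep -> 0x42
vd[3] add(0xa1,0x61) -> 0x102
vd[4] mask-off/keep -> 0x47
vd[5] mask-off/keep -> 0x18
vd[6] add(0xe0,0xf8) -> 0x1d8
vd[7] add(0xc8,0xf7) -> 0x1bf
vd[8] add(0x57,0x36) -> 0x8d
vd[9] add(0x17,0x92) -> 0xa9
vd[10] add(0xa9,0xd3) -> 0x17c
vd[11] mask-off/keep -> 0x4d
vd[12] add(0x9f,0x72) -> 0x111
vd[13] mask-off/keep -> 0xc5
vd[14] tail/ones -> 0xffff
vd[15] tail/ones -> 0xffff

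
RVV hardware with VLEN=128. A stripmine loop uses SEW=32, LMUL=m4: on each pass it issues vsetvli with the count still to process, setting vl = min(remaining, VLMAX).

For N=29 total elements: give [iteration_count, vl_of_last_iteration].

VLMAX = (128 × 4) / 32 = 16 lanes
iterations = ceil(29/16) = 2; final-pass vl = 13

[iterations, last_vl] = [2, 13]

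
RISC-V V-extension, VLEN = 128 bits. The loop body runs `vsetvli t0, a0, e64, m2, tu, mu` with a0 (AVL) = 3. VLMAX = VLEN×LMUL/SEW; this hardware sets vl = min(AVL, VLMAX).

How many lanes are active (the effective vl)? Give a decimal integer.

vl = 3

VLMAX = (128 × 2) / 64 = 4 lanes
vl ← min(3, 4) = 3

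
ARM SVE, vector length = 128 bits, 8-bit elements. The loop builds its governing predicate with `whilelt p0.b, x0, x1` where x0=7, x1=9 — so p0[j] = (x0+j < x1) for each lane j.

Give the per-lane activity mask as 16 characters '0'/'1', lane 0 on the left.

lane count: 128 div 8 = 16
active while 7+j < 9, i.e. j ∈ [0,2) capped at 16 ⇒ 2
bits (lane 0 leftmost): 1100000000000000

predicate = 1100000000000000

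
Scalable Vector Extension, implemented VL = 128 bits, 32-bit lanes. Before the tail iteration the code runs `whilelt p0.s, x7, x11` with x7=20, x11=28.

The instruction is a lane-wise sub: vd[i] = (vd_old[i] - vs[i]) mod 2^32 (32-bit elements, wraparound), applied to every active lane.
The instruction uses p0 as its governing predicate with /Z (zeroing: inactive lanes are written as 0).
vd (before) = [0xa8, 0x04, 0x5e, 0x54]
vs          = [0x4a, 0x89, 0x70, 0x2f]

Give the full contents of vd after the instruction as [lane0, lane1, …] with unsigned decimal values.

vd = [94, 4294967163, 4294967278, 37]

lane count: 128 div 32 = 4
active while 20+j < 28, i.e. j ∈ [0,8) capped at 4 ⇒ 4
[0] sub(0xa8,0x4a) = 0x5e
[1] sub(0x04,0x89) = 0xffffff7b
[2] sub(0x5e,0x70) = 0xffffffee
[3] sub(0x54,0x2f) = 0x25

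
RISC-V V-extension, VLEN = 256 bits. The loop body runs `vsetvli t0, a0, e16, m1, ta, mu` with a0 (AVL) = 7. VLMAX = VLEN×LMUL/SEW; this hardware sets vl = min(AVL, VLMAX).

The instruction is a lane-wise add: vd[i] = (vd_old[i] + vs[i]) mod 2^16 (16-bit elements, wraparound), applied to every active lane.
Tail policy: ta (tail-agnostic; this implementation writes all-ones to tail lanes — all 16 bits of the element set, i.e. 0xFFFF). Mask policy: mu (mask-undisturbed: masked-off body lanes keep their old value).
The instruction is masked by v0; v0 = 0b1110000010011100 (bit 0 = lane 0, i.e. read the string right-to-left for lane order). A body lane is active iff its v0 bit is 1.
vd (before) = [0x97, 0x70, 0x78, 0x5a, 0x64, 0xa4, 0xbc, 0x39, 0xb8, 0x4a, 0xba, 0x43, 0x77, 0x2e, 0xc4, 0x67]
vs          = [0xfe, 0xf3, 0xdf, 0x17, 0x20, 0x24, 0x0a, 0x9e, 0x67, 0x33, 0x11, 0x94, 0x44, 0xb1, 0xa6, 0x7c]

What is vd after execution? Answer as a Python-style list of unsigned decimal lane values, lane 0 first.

lanes per group: 256·1/16 = 16
AVL=7 ≤ VLMAX=16, so vl = 7
vd[0] mask-off/keep -> 0x97
vd[1] mask-off/keep -> 0x70
vd[2] add(0x78,0xdf) -> 0x157
vd[3] add(0x5a,0x17) -> 0x71
vd[4] add(0x64,0x20) -> 0x84
vd[5] mask-off/keep -> 0xa4
vd[6] mask-off/keep -> 0xbc
vd[7] tail/ones -> 0xffff
vd[8] tail/ones -> 0xffff
vd[9] tail/ones -> 0xffff
vd[10] tail/ones -> 0xffff
vd[11] tail/ones -> 0xffff
vd[12] tail/ones -> 0xffff
vd[13] tail/ones -> 0xffff
vd[14] tail/ones -> 0xffff
vd[15] tail/ones -> 0xffff

vd = [151, 112, 343, 113, 132, 164, 188, 65535, 65535, 65535, 65535, 65535, 65535, 65535, 65535, 65535]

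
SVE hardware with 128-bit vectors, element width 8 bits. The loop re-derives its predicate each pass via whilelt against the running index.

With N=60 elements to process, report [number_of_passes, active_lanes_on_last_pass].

[iterations, last_vl] = [4, 12]

lane count: 128 div 8 = 16
iterations = ceil(60/16) = 4; final-pass vl = 12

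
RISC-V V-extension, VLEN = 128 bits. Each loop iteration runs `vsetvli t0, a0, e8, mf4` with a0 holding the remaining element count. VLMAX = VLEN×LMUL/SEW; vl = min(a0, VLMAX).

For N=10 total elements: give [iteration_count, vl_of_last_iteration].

VLMAX = (128 × 1/4) / 8 = 4 lanes
iterations = ceil(10/4) = 3; final-pass vl = 2

[iterations, last_vl] = [3, 2]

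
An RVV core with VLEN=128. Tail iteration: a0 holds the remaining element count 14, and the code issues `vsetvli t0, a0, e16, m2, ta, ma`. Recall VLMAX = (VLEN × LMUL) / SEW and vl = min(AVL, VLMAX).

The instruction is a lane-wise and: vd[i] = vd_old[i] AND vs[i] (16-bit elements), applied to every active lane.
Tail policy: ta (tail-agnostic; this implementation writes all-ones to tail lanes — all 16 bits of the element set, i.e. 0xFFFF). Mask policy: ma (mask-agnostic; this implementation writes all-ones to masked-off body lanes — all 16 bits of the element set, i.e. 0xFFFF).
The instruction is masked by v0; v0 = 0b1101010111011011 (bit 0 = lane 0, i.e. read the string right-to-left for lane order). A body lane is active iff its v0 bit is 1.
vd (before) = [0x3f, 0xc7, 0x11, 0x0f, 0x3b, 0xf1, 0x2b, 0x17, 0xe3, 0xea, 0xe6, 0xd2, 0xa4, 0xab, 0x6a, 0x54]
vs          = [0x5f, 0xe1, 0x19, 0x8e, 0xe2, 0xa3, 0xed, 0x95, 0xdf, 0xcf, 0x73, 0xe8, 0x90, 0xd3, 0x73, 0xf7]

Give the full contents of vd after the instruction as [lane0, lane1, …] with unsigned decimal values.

vd = [31, 193, 65535, 14, 34, 65535, 41, 21, 195, 65535, 98, 65535, 128, 65535, 65535, 65535]

VLMAX = VLEN×LMUL/SEW = 128×2/16 = 16
vl = min(AVL, VLMAX) = min(14, 16) = 14
lane  0: and(0x3f,0x5f) ⇒ 0x1f
lane  1: and(0xc7,0xe1) ⇒ 0xc1
lane  2: mask-off/ones ⇒ 0xffff
lane  3: and(0x0f,0x8e) ⇒ 0x0e
lane  4: and(0x3b,0xe2) ⇒ 0x22
lane  5: mask-off/ones ⇒ 0xffff
lane  6: and(0x2b,0xed) ⇒ 0x29
lane  7: and(0x17,0x95) ⇒ 0x15
lane  8: and(0xe3,0xdf) ⇒ 0xc3
lane  9: mask-off/ones ⇒ 0xffff
lane 10: and(0xe6,0x73) ⇒ 0x62
lane 11: mask-off/ones ⇒ 0xffff
lane 12: and(0xa4,0x90) ⇒ 0x80
lane 13: mask-off/ones ⇒ 0xffff
lane 14: tail/ones ⇒ 0xffff
lane 15: tail/ones ⇒ 0xffff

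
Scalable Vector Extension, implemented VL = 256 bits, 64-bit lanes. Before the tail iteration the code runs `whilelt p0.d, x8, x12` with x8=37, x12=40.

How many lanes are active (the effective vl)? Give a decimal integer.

lane count: 256 div 64 = 4
p0[j] = (37+j < 40); true for j=0..2 → 3 lanes set

vl = 3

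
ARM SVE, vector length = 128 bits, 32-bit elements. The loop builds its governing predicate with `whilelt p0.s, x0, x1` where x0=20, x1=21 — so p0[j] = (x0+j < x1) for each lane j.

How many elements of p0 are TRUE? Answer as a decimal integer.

lane count: 128 div 32 = 4
whilelt: lane j active iff 20+j < 21 → j < 1 → 1 active

vl = 1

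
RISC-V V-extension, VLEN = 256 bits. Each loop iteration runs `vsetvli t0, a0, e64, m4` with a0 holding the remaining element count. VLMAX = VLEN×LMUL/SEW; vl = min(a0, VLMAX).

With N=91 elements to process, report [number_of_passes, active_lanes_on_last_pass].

VLMAX = (256 × 4) / 64 = 16 lanes
iterations = ceil(91/16) = 6; final-pass vl = 11

[iterations, last_vl] = [6, 11]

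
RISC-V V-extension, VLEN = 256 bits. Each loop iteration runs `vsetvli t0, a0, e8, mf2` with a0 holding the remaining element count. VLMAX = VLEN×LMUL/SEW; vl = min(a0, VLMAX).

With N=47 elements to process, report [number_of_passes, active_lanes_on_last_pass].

lanes per group: 256·1/2/8 = 16
47 elements at 16/iter → 3 passes, remainder 15 on the last

[iterations, last_vl] = [3, 15]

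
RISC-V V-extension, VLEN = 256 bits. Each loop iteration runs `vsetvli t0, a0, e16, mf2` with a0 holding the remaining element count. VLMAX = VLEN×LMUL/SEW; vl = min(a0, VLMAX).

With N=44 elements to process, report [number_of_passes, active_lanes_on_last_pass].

[iterations, last_vl] = [6, 4]

VLMAX = VLEN×LMUL/SEW = 256×1/2/16 = 8
N=44: ⌈44/8⌉ = 6 iters; last vl = 44 − 5×8 = 4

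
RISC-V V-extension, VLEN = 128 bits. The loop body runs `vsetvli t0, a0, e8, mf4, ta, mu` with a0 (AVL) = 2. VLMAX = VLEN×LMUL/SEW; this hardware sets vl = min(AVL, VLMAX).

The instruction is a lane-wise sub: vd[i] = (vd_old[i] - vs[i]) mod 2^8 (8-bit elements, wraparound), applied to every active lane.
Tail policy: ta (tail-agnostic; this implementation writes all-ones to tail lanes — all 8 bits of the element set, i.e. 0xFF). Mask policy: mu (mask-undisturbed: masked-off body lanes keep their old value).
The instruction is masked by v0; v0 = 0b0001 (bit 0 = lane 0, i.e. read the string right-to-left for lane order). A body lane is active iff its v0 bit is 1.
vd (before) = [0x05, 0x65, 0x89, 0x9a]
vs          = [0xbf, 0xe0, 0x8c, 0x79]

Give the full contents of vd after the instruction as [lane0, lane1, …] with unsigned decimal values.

lanes per group: 128·1/4/8 = 4
AVL=2 ≤ VLMAX=4, so vl = 2
[0] sub(0x05,0xbf) = 0x46
[1] mask-off/keep = 0x65
[2] tail/ones = 0xff
[3] tail/ones = 0xff

vd = [70, 101, 255, 255]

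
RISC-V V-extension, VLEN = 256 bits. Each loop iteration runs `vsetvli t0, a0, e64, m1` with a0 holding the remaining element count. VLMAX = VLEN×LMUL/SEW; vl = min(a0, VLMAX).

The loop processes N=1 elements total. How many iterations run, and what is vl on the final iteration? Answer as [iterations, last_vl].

VLMAX = (256 × 1) / 64 = 4 lanes
N=1: ⌈1/4⌉ = 1 iters; last vl = 1 − 0×4 = 1

[iterations, last_vl] = [1, 1]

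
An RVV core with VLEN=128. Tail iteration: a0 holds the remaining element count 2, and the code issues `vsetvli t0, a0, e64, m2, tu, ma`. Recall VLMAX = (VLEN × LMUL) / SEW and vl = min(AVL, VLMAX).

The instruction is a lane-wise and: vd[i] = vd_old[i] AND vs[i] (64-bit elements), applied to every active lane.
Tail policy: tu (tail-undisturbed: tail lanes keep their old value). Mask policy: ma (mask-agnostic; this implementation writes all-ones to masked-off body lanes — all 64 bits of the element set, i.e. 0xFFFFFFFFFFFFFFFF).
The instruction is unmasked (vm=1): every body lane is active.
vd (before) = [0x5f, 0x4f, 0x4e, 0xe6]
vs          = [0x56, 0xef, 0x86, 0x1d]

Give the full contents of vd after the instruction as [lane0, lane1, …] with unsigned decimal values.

VLMAX = VLEN×LMUL/SEW = 128×2/64 = 4
vl ← min(2, 4) = 2
lane  0: and(0x5f,0x56) ⇒ 0x56
lane  1: and(0x4f,0xef) ⇒ 0x4f
lane  2: tail/keep ⇒ 0x4e
lane  3: tail/keep ⇒ 0xe6

vd = [86, 79, 78, 230]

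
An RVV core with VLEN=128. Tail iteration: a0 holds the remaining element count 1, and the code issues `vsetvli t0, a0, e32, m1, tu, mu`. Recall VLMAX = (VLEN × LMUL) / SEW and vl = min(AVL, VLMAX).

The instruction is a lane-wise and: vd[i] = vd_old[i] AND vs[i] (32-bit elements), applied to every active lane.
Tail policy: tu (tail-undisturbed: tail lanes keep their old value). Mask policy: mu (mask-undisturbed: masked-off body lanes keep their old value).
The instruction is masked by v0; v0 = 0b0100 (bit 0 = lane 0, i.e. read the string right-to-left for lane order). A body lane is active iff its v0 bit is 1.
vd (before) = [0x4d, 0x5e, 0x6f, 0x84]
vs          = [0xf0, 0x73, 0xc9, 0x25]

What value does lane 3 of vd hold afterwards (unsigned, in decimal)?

vd[3] = 132

lanes per group: 128·1/32 = 4
vl ← min(1, 4) = 1
[0] mask-off/keep = 0x4d
[1] tail/keep = 0x5e
[2] tail/keep = 0x6f
[3] tail/keep = 0x84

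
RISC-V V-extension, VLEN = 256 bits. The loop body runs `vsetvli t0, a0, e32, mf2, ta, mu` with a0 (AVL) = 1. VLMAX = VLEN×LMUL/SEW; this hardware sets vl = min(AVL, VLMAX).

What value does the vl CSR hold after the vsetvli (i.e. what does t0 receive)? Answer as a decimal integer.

vl = 1

lanes per group: 256·1/2/32 = 4
vl ← min(1, 4) = 1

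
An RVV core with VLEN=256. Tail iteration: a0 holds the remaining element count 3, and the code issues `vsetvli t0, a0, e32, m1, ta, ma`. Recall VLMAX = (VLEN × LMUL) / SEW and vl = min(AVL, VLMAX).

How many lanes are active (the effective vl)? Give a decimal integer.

lanes per group: 256·1/32 = 8
vl ← min(3, 8) = 3

vl = 3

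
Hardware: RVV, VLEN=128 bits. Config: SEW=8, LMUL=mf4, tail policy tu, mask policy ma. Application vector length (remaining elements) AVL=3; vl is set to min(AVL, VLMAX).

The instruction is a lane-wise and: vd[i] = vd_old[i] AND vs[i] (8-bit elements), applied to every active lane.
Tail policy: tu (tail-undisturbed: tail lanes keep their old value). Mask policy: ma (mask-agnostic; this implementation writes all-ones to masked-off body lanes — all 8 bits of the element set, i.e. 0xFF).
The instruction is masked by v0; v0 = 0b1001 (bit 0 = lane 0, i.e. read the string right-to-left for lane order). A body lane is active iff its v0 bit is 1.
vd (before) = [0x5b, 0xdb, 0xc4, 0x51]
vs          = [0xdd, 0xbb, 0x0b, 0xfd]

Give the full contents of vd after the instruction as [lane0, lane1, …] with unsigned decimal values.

vd = [89, 255, 255, 81]

lanes per group: 128·1/4/8 = 4
vl = min(AVL, VLMAX) = min(3, 4) = 3
[0] and(0x5b,0xdd) = 0x59
[1] mask-off/ones = 0xff
[2] mask-off/ones = 0xff
[3] tail/keep = 0x51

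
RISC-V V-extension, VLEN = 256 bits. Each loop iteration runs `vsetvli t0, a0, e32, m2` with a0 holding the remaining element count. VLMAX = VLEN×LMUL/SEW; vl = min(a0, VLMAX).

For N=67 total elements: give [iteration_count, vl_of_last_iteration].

[iterations, last_vl] = [5, 3]

VLMAX = VLEN×LMUL/SEW = 256×2/32 = 16
N=67: ⌈67/16⌉ = 5 iters; last vl = 67 − 4×16 = 3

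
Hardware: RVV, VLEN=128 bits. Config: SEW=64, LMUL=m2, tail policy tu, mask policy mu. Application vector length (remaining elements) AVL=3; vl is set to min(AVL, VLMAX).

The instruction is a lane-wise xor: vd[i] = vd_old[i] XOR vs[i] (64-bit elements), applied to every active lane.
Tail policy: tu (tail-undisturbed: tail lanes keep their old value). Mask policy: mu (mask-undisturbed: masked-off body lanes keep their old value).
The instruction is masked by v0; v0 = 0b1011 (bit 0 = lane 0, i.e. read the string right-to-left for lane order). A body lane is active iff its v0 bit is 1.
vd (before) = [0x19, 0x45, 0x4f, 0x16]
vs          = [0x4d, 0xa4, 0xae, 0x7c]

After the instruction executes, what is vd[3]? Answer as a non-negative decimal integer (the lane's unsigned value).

vd[3] = 22

lanes per group: 128·2/64 = 4
AVL=3 ≤ VLMAX=4, so vl = 3
lane  0: xor(0x19,0x4d) ⇒ 0x54
lane  1: xor(0x45,0xa4) ⇒ 0xe1
lane  2: mask-off/keep ⇒ 0x4f
lane  3: tail/keep ⇒ 0x16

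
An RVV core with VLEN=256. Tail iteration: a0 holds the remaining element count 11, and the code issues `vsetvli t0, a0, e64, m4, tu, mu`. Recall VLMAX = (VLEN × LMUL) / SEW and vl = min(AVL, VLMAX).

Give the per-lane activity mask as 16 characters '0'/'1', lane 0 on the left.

VLMAX = (256 × 4) / 64 = 16 lanes
AVL=11 ≤ VLMAX=16, so vl = 11
bits (lane 0 leftmost): 1111111111100000

predicate = 1111111111100000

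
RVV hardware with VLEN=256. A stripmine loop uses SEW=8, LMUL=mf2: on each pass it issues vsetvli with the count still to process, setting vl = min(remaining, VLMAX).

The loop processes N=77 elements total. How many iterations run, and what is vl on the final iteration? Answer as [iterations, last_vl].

[iterations, last_vl] = [5, 13]

VLMAX = VLEN×LMUL/SEW = 256×1/2/8 = 16
N=77: ⌈77/16⌉ = 5 iters; last vl = 77 − 4×16 = 13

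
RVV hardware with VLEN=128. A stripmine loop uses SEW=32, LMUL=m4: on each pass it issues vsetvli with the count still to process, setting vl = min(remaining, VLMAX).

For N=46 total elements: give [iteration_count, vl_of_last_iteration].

[iterations, last_vl] = [3, 14]

VLMAX = VLEN×LMUL/SEW = 128×4/32 = 16
iterations = ceil(46/16) = 3; final-pass vl = 14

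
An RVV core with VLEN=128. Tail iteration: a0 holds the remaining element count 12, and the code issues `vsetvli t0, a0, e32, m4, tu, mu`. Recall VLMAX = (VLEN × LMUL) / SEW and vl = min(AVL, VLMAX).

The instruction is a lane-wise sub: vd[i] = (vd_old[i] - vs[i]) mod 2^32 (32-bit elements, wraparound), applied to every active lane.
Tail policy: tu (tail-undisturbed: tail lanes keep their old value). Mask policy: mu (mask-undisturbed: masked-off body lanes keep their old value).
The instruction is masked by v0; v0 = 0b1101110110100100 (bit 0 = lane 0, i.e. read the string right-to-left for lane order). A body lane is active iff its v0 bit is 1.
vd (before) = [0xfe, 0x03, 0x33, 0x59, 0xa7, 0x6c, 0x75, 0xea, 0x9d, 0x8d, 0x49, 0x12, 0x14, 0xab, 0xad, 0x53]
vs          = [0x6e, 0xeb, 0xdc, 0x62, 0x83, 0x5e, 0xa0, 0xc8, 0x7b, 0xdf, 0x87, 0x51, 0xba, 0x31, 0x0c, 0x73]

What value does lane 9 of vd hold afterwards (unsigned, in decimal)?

vd[9] = 141

lanes per group: 128·4/32 = 16
vl = min(AVL, VLMAX) = min(12, 16) = 12
vd[0] mask-off/keep -> 0xfe
vd[1] mask-off/keep -> 0x03
vd[2] sub(0x33,0xdc) -> 0xffffff57
vd[3] mask-off/keep -> 0x59
vd[4] mask-off/keep -> 0xa7
vd[5] sub(0x6c,0x5e) -> 0x0e
vd[6] mask-off/keep -> 0x75
vd[7] sub(0xea,0xc8) -> 0x22
vd[8] sub(0x9d,0x7b) -> 0x22
vd[9] mask-off/keep -> 0x8d
vd[10] sub(0x49,0x87) -> 0xffffffc2
vd[11] sub(0x12,0x51) -> 0xffffffc1
vd[12] tail/keep -> 0x14
vd[13] tail/keep -> 0xab
vd[14] tail/keep -> 0xad
vd[15] tail/keep -> 0x53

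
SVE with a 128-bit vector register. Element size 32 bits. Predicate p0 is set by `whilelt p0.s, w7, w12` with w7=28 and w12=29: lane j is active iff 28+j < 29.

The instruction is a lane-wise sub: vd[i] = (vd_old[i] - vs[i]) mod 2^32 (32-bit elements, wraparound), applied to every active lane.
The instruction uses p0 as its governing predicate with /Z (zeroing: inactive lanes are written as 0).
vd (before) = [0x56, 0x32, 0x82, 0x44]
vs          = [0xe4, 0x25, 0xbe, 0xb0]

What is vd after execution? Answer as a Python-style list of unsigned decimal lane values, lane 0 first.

lane count: 128 div 32 = 4
p0[j] = (28+j < 29); true for j=0..0 → 1 lanes set
lane  0: sub(0x56,0xe4) ⇒ 0xffffff72
lane  1: tail/zero ⇒ 0x00
lane  2: tail/zero ⇒ 0x00
lane  3: tail/zero ⇒ 0x00

vd = [4294967154, 0, 0, 0]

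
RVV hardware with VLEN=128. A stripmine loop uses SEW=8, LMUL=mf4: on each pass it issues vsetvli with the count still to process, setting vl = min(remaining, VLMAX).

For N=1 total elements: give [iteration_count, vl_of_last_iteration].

[iterations, last_vl] = [1, 1]

VLMAX = VLEN×LMUL/SEW = 128×1/4/8 = 4
iterations = ceil(1/4) = 1; final-pass vl = 1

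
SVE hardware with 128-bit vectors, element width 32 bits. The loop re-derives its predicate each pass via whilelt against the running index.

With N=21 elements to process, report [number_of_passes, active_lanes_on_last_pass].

[iterations, last_vl] = [6, 1]

lane count: 128 div 32 = 4
N=21: ⌈21/4⌉ = 6 iters; last vl = 21 − 5×4 = 1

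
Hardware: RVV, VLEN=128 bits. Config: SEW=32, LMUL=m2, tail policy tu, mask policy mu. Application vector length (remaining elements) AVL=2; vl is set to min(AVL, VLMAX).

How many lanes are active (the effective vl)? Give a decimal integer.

VLMAX = VLEN×LMUL/SEW = 128×2/32 = 8
vl ← min(2, 8) = 2

vl = 2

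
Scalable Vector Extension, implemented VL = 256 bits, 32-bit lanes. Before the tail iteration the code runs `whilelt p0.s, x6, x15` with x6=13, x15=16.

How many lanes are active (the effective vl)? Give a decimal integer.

256-bit reg / 32-bit elem → 8 lanes
active while 13+j < 16, i.e. j ∈ [0,3) capped at 8 ⇒ 3

vl = 3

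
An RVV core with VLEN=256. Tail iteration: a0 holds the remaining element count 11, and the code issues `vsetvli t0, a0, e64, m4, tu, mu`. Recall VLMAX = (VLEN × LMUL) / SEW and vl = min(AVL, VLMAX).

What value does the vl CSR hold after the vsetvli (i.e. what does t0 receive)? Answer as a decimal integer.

lanes per group: 256·4/64 = 16
vl ← min(11, 16) = 11

vl = 11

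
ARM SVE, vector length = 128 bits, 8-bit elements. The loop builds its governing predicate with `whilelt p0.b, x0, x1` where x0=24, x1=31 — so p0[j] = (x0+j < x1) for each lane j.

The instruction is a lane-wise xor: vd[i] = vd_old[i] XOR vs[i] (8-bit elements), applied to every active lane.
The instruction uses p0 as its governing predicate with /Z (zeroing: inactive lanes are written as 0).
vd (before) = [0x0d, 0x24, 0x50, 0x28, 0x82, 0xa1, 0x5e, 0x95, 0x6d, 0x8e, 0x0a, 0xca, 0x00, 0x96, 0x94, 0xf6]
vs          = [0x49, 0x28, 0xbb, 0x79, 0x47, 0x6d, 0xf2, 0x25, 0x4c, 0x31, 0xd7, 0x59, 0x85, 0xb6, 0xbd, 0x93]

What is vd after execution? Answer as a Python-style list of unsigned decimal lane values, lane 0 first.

vd = [68, 12, 235, 81, 197, 204, 172, 0, 0, 0, 0, 0, 0, 0, 0, 0]

lane count: 128 div 8 = 16
active while 24+j < 31, i.e. j ∈ [0,7) capped at 16 ⇒ 7
  i=0: xor(0x0d,0x49) → 68
  i=1: xor(0x24,0x28) → 12
  i=2: xor(0x50,0xbb) → 235
  i=3: xor(0x28,0x79) → 81
  i=4: xor(0x82,0x47) → 197
  i=5: xor(0xa1,0x6d) → 204
  i=6: xor(0x5e,0xf2) → 172
  i=7: tail/zero → 0
  i=8: tail/zero → 0
  i=9: tail/zero → 0
  i=10: tail/zero → 0
  i=11: tail/zero → 0
  i=12: tail/zero → 0
  i=13: tail/zero → 0
  i=14: tail/zero → 0
  i=15: tail/zero → 0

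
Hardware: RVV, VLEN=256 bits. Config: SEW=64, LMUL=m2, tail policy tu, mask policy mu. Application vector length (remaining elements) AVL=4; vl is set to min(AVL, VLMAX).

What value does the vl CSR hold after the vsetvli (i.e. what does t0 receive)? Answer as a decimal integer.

VLMAX = (256 × 2) / 64 = 8 lanes
AVL=4 ≤ VLMAX=8, so vl = 4

vl = 4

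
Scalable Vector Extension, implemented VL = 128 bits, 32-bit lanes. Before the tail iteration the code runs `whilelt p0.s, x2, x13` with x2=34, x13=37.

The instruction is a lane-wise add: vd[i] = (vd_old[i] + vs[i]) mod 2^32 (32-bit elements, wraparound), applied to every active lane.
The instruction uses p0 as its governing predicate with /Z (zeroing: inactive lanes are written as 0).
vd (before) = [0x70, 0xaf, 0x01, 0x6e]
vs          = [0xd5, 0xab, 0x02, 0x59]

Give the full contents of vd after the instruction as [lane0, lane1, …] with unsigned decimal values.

128-bit reg / 32-bit elem → 4 lanes
active while 34+j < 37, i.e. j ∈ [0,3) capped at 4 ⇒ 3
[0] add(0x70,0xd5) = 0x145
[1] add(0xaf,0xab) = 0x15a
[2] add(0x01,0x02) = 0x03
[3] tail/zero = 0x00

vd = [325, 346, 3, 0]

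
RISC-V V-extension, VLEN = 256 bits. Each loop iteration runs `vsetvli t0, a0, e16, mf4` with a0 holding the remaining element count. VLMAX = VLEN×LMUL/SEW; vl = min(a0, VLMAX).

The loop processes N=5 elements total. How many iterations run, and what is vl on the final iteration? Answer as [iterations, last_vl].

lanes per group: 256·1/4/16 = 4
N=5: ⌈5/4⌉ = 2 iters; last vl = 5 − 1×4 = 1

[iterations, last_vl] = [2, 1]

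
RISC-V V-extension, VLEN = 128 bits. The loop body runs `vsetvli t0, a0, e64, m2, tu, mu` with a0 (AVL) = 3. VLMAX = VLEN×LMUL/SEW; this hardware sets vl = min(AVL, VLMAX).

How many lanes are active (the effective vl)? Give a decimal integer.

vl = 3

VLMAX = VLEN×LMUL/SEW = 128×2/64 = 4
AVL=3 ≤ VLMAX=4, so vl = 3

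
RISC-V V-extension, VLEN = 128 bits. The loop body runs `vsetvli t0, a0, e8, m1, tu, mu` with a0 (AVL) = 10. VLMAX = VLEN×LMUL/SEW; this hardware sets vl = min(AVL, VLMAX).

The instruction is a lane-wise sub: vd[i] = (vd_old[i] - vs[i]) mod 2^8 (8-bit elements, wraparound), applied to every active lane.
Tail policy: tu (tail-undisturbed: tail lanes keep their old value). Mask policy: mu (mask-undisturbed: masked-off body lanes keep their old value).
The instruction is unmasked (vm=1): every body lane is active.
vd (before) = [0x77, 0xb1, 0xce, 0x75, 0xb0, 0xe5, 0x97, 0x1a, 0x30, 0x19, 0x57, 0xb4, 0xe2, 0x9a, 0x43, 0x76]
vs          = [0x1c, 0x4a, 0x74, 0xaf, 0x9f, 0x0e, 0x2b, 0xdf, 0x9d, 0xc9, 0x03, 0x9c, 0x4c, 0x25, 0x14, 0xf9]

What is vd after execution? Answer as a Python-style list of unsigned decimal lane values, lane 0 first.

VLMAX = (128 × 1) / 8 = 16 lanes
vl = min(AVL, VLMAX) = min(10, 16) = 10
  i=0: sub(0x77,0x1c) → 91
  i=1: sub(0xb1,0x4a) → 103
  i=2: sub(0xce,0x74) → 90
  i=3: sub(0x75,0xaf) → 198
  i=4: sub(0xb0,0x9f) → 17
  i=5: sub(0xe5,0x0e) → 215
  i=6: sub(0x97,0x2b) → 108
  i=7: sub(0x1a,0xdf) → 59
  i=8: sub(0x30,0x9d) → 147
  i=9: sub(0x19,0xc9) → 80
  i=10: tail/keep → 87
  i=11: tail/keep → 180
  i=12: tail/keep → 226
  i=13: tail/keep → 154
  i=14: tail/keep → 67
  i=15: tail/keep → 118

vd = [91, 103, 90, 198, 17, 215, 108, 59, 147, 80, 87, 180, 226, 154, 67, 118]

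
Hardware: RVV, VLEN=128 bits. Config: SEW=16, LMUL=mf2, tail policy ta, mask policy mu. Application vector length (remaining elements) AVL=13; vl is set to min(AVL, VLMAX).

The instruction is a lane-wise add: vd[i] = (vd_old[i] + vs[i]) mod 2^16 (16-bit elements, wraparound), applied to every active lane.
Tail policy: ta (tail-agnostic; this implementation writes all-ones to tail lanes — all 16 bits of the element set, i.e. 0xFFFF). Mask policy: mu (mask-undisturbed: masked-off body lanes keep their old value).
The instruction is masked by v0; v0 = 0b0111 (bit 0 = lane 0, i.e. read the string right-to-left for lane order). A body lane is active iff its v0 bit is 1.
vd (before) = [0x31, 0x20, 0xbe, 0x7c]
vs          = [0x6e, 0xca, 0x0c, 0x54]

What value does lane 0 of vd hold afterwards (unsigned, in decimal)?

vd[0] = 159

lanes per group: 128·1/2/16 = 4
vl ← min(13, 4) = 4
vd[0] add(0x31,0x6e) -> 0x9f
vd[1] add(0x20,0xca) -> 0xea
vd[2] add(0xbe,0x0c) -> 0xca
vd[3] mask-off/keep -> 0x7c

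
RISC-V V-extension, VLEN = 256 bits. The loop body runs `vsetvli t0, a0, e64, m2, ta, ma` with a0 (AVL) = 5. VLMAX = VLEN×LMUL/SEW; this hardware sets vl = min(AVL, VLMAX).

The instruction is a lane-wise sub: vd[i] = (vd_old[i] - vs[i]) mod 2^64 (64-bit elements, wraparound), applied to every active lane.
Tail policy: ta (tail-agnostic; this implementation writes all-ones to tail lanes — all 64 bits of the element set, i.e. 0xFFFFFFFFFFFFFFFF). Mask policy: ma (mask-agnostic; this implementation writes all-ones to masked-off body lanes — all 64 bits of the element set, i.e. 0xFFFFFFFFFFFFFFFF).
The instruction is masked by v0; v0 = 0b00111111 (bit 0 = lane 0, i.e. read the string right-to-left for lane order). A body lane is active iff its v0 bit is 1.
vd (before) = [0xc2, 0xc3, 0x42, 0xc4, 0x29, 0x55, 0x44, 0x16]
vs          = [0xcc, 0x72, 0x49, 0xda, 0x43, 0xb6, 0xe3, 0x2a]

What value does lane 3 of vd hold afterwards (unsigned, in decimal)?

vd[3] = 18446744073709551594

lanes per group: 256·2/64 = 8
AVL=5 ≤ VLMAX=8, so vl = 5
  i=0: sub(0xc2,0xcc) → 18446744073709551606
  i=1: sub(0xc3,0x72) → 81
  i=2: sub(0x42,0x49) → 18446744073709551609
  i=3: sub(0xc4,0xda) → 18446744073709551594
  i=4: sub(0x29,0x43) → 18446744073709551590
  i=5: tail/ones → 18446744073709551615
  i=6: tail/ones → 18446744073709551615
  i=7: tail/ones → 18446744073709551615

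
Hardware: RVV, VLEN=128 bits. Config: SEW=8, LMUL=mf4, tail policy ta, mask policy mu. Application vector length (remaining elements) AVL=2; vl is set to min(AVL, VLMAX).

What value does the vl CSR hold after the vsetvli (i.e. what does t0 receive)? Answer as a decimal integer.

vl = 2

VLMAX = (128 × 1/4) / 8 = 4 lanes
vl = min(AVL, VLMAX) = min(2, 4) = 2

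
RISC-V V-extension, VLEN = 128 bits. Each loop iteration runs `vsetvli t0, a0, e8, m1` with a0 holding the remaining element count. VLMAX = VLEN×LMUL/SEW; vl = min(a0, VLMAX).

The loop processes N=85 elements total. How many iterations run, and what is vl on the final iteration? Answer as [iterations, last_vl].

VLMAX = VLEN×LMUL/SEW = 128×1/8 = 16
iterations = ceil(85/16) = 6; final-pass vl = 5

[iterations, last_vl] = [6, 5]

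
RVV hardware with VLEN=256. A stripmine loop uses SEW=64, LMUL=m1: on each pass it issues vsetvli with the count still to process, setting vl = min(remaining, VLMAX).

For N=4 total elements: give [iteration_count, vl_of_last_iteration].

[iterations, last_vl] = [1, 4]

VLMAX = (256 × 1) / 64 = 4 lanes
iterations = ceil(4/4) = 1; final-pass vl = 4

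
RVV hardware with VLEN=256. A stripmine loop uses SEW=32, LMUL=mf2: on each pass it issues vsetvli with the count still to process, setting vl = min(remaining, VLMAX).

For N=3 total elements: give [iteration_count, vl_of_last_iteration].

[iterations, last_vl] = [1, 3]

VLMAX = VLEN×LMUL/SEW = 256×1/2/32 = 4
iterations = ceil(3/4) = 1; final-pass vl = 3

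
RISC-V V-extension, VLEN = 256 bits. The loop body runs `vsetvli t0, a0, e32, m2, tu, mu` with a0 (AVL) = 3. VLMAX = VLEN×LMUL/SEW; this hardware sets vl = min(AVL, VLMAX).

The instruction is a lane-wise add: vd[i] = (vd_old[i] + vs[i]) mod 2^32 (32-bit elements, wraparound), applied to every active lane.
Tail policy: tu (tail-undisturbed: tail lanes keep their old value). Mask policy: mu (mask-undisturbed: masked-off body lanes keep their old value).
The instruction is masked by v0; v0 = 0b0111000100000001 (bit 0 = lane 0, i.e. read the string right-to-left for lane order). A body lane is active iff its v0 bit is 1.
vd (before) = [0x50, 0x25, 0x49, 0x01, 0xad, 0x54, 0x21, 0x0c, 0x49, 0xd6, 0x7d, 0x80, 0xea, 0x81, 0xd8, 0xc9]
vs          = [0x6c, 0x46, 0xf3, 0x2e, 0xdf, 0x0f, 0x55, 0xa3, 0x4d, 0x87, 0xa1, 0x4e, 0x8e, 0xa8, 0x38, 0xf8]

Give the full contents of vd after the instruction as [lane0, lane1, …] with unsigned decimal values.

vd = [188, 37, 73, 1, 173, 84, 33, 12, 73, 214, 125, 128, 234, 129, 216, 201]

VLMAX = (256 × 2) / 32 = 16 lanes
AVL=3 ≤ VLMAX=16, so vl = 3
  i=0: add(0x50,0x6c) → 188
  i=1: mask-off/keep → 37
  i=2: mask-off/keep → 73
  i=3: tail/keep → 1
  i=4: tail/keep → 173
  i=5: tail/keep → 84
  i=6: tail/keep → 33
  i=7: tail/keep → 12
  i=8: tail/keep → 73
  i=9: tail/keep → 214
  i=10: tail/keep → 125
  i=11: tail/keep → 128
  i=12: tail/keep → 234
  i=13: tail/keep → 129
  i=14: tail/keep → 216
  i=15: tail/keep → 201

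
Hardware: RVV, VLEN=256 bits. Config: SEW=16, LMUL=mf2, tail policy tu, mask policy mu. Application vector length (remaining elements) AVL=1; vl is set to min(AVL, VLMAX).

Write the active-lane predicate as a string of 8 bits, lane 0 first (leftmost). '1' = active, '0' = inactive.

predicate = 10000000

VLMAX = VLEN×LMUL/SEW = 256×1/2/16 = 8
vl = min(AVL, VLMAX) = min(1, 8) = 1
bits (lane 0 leftmost): 10000000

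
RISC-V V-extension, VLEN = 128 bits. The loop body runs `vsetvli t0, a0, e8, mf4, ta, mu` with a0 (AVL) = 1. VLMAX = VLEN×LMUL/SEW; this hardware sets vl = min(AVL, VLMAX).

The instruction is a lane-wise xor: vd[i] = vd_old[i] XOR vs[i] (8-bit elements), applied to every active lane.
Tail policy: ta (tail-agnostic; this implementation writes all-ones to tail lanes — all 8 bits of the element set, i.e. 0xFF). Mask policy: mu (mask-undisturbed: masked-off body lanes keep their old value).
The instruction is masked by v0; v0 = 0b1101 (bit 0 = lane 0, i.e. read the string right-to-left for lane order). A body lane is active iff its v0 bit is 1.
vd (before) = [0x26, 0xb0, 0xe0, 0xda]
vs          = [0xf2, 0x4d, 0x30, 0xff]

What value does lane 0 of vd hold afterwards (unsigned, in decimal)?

VLMAX = VLEN×LMUL/SEW = 128×1/4/8 = 4
AVL=1 ≤ VLMAX=4, so vl = 1
vd[0] xor(0x26,0xf2) -> 0xd4
vd[1] tail/ones -> 0xff
vd[2] tail/ones -> 0xff
vd[3] tail/ones -> 0xff

vd[0] = 212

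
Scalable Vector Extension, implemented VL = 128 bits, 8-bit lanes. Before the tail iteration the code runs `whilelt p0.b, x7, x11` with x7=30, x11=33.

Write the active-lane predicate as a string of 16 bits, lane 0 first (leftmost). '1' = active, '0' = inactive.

predicate = 1110000000000000

register lanes = 128/8 = 16
p0[j] = (30+j < 33); true for j=0..2 → 3 lanes set
bits (lane 0 leftmost): 1110000000000000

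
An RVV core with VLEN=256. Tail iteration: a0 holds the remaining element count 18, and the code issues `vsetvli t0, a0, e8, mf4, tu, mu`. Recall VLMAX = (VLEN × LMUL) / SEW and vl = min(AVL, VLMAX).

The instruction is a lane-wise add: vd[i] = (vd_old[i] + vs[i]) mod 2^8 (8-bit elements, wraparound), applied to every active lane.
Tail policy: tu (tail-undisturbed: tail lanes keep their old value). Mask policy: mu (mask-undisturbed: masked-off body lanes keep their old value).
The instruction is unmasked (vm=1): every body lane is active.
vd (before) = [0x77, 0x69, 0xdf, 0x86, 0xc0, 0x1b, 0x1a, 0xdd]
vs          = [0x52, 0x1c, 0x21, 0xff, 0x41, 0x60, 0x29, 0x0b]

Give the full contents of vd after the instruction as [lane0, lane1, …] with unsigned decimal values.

VLMAX = (256 × 1/4) / 8 = 8 lanes
vl ← min(18, 8) = 8
  i=0: add(0x77,0x52) → 201
  i=1: add(0x69,0x1c) → 133
  i=2: add(0xdf,0x21) → 0
  i=3: add(0x86,0xff) → 133
  i=4: add(0xc0,0x41) → 1
  i=5: add(0x1b,0x60) → 123
  i=6: add(0x1a,0x29) → 67
  i=7: add(0xdd,0x0b) → 232

vd = [201, 133, 0, 133, 1, 123, 67, 232]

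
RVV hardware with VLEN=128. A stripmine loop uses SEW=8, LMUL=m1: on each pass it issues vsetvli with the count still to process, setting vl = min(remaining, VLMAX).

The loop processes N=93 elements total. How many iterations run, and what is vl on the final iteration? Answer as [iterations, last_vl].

[iterations, last_vl] = [6, 13]

lanes per group: 128·1/8 = 16
93 elements at 16/iter → 6 passes, remainder 13 on the last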